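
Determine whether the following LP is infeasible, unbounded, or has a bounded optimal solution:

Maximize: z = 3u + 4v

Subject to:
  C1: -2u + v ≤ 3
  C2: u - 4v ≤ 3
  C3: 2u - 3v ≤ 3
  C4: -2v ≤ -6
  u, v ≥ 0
Feasible point: (0, 3) satisfies every constraint, so the LP is feasible.
Direction d = (1, 1): for each constraint row a, a·d ≤ 0 —
  (-2)(1) + (1)(1) = -1 ≤ 0
  (1)(1) + (-4)(1) = -3 ≤ 0
  (2)(1) + (-3)(1) = -1 ≤ 0
  (0)(1) + (-2)(1) = -2 ≤ 0
and d ≥ 0, so (0, 3) + t·d stays feasible for every t ≥ 0. Along this ray z = 3u + 4v changes by 7 per unit t, so z → +∞.

Unbounded — the objective can increase without bound over the feasible region.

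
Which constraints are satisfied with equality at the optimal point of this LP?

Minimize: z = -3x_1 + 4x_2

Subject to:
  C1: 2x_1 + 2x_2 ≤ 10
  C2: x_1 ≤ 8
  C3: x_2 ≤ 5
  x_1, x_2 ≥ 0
Optimal: x_1 = 5, x_2 = 0
Binding: C1, x_2 ≥ 0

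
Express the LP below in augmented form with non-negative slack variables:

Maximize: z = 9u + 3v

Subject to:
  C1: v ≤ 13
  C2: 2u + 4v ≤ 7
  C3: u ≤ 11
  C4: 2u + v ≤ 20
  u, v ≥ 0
max z = 9u + 3v

s.t.
  v + s1 = 13
  2u + 4v + s2 = 7
  u + s3 = 11
  2u + v + s4 = 20
  u, v, s1, s2, s3, s4 ≥ 0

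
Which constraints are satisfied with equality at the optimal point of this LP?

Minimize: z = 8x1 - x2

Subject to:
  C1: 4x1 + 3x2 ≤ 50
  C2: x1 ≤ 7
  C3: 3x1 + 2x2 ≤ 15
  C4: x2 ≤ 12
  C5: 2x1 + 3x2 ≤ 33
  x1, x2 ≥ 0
Optimal: x1 = 0, x2 = 7.5
Slack at optimum:
  C1: slack = 27.5
  C2: slack = 7
  C3: slack = 0 (binding)
  C4: slack = 4.5
  C5: slack = 10.5
  x1 ≥ 0: x1 = 0 (binding)
  x2 ≥ 0: x2 = 7.5
Binding constraints: C3, x1 ≥ 0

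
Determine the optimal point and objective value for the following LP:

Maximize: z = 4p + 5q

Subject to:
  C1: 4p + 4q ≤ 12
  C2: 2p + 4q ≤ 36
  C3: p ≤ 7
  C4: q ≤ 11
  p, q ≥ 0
p = 0, q = 3, z = 15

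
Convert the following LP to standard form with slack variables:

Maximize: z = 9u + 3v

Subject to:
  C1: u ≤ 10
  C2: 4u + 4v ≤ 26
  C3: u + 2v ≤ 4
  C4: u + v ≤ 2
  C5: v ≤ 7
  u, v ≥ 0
max z = 9u + 3v

s.t.
  u + s1 = 10
  4u + 4v + s2 = 26
  u + 2v + s3 = 4
  u + v + s4 = 2
  v + s5 = 7
  u, v, s1, s2, s3, s4, s5 ≥ 0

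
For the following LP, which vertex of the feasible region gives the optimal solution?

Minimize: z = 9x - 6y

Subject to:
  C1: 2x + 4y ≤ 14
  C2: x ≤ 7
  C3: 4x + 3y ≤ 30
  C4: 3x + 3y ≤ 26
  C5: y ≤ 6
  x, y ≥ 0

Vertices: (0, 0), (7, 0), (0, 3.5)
Evaluating z = 9x - 6y at each vertex:
  (0, 0): z = 0
  (7, 0): z = 63
  (0, 3.5): z = -21

The smallest value is z = -21, attained at (0, 3.5).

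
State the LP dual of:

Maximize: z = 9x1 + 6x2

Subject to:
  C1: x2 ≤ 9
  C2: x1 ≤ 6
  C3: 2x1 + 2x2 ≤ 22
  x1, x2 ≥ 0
Minimize: z = 9y1 + 6y2 + 22y3

Subject to:
  C1: -y2 - 2y3 ≤ -9
  C2: -y1 - 2y3 ≤ -6
  y1, y2, y3 ≥ 0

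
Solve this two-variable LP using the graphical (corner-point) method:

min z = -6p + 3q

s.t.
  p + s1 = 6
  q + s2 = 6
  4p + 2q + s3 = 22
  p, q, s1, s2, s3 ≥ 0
Each vertex is the intersection of two constraint boundaries that also satisfies all remaining constraints:
  p = 0 and q = 0 → (0, 0)
  4p + 2q = 22 and q = 0 → (5.5, 0)
  q = 6 and 4p + 2q = 22 → (2.5, 6)
  q = 6 and p = 0 → (0, 6)

Evaluating z = -6p + 3q at each vertex:
  (0, 0): z = 0
  (5.5, 0): z = -33
  (2.5, 6): z = 3
  (0, 6): z = 18

The minimum is at (5.5, 0) with z = -33.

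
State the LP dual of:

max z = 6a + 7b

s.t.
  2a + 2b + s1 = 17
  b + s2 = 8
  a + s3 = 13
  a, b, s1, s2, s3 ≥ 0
Minimize: z = 17y1 + 8y2 + 13y3

Subject to:
  C1: -2y1 - y3 ≤ -6
  C2: -2y1 - y2 ≤ -7
  y1, y2, y3 ≥ 0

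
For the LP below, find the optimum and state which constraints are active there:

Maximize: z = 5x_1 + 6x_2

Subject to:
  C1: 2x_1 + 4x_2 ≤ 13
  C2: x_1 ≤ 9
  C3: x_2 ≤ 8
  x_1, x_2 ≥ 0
Optimal: x_1 = 6.5, x_2 = 0
Slack at optimum:
  C1: slack = 0 (binding)
  C2: slack = 2.5
  C3: slack = 8
  x_1 ≥ 0: x_1 = 6.5
  x_2 ≥ 0: x_2 = 0 (binding)
Binding constraints: C1, x_2 ≥ 0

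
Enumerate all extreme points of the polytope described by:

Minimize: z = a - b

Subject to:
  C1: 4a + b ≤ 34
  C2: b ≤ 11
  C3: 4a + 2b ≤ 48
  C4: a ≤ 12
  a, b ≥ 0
Each vertex is the intersection of two constraint boundaries that also satisfies all remaining constraints:
  a = 0 and b = 0 → (0, 0)
  4a + b = 34 and b = 0 → (8.5, 0)
  4a + b = 34 and b = 11 → (5.75, 11)
  b = 11 and a = 0 → (0, 11)

Vertices: (0, 0), (8.5, 0), (5.75, 11), (0, 11)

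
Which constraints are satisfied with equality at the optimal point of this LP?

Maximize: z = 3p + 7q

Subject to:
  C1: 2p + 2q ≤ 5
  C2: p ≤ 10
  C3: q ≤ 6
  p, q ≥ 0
Optimal: p = 0, q = 2.5
Binding: C1, p ≥ 0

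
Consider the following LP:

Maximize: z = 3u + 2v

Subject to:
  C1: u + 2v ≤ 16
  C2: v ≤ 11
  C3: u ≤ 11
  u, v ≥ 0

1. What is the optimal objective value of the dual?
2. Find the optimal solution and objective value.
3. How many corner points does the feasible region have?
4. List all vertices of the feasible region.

1. 38 (by strong duality, equal to the primal optimum)
2. u = 11, v = 2.5, z = 38
3. 4
4. (0, 0), (11, 0), (11, 2.5), (0, 8)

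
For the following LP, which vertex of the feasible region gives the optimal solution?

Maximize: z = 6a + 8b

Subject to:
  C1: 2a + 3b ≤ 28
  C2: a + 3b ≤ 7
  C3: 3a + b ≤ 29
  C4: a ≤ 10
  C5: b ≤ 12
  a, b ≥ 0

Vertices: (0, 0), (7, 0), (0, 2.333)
Evaluating z = 6a + 8b at each vertex:
  (0, 0): z = 0
  (7, 0): z = 42
  (0, 2.333): z = 18.67

The largest value is z = 42, attained at (7, 0).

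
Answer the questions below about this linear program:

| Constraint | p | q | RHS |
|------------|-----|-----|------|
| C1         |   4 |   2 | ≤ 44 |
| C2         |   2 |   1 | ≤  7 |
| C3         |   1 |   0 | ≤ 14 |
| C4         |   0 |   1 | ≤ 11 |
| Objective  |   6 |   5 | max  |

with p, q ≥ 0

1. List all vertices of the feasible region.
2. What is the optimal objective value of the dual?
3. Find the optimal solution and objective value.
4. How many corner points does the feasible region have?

1. (0, 0), (3.5, 0), (0, 7)
2. 35 (by strong duality, equal to the primal optimum)
3. p = 0, q = 7, z = 35
4. 3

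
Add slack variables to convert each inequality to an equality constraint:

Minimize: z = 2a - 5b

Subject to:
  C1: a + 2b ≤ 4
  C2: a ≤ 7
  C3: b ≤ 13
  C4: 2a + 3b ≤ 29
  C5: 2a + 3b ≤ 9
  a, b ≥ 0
min z = 2a - 5b

s.t.
  a + 2b + s1 = 4
  a + s2 = 7
  b + s3 = 13
  2a + 3b + s4 = 29
  2a + 3b + s5 = 9
  a, b, s1, s2, s3, s4, s5 ≥ 0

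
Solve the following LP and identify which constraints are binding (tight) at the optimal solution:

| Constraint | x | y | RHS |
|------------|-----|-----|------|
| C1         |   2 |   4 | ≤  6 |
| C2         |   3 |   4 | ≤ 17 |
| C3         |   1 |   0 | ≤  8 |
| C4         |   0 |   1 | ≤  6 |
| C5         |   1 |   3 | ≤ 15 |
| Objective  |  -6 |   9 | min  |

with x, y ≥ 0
Optimal: x = 3, y = 0
Slack at optimum:
  C1: slack = 0 (binding)
  C2: slack = 8
  C3: slack = 5
  C4: slack = 6
  C5: slack = 12
  x ≥ 0: x = 3
  y ≥ 0: y = 0 (binding)
Binding constraints: C1, y ≥ 0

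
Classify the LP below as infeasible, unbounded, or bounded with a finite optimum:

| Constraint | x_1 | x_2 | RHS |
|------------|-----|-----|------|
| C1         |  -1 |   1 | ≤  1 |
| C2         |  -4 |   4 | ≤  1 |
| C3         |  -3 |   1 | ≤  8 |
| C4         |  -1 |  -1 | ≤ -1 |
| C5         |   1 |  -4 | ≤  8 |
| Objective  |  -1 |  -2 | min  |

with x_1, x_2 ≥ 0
Feasible point: (1, 0) satisfies every constraint, so the LP is feasible.
Direction d = (1, 1): for each constraint row a, a·d ≤ 0 —
  (-1)(1) + (1)(1) = 0 ≤ 0
  (-4)(1) + (4)(1) = 0 ≤ 0
  (-3)(1) + (1)(1) = -2 ≤ 0
  (-1)(1) + (-1)(1) = -2 ≤ 0
  (1)(1) + (-4)(1) = -3 ≤ 0
and d ≥ 0, so (1, 0) + t·d stays feasible for every t ≥ 0. Along this ray z = -x_1 - 2x_2 changes by -3 per unit t, so z → −∞.

The LP is unbounded; z can be made arbitrarily small.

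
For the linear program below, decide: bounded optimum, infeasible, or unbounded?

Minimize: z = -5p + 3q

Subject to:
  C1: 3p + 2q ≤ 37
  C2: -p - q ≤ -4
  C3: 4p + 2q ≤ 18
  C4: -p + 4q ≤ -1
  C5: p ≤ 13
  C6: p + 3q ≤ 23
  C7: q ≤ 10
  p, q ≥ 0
The point (4.5, 0) satisfies every constraint, so the LP is feasible; the constraints give p ≤ 13 and q ≤ 10, which with p, q ≥ 0 keep the feasible region inside a bounded box. A feasible, bounded LP attains a finite optimum at a vertex.

Evaluating z = -5p + 3q at each vertex:
  (4, 0): z = -20
  (4.5, 0): z = -22.5
  (4.111, 0.7778): z = -18.22
  (3.4, 0.6): z = -15.2

The LP has an optimal solution: (4.5, 0) with z = -22.5.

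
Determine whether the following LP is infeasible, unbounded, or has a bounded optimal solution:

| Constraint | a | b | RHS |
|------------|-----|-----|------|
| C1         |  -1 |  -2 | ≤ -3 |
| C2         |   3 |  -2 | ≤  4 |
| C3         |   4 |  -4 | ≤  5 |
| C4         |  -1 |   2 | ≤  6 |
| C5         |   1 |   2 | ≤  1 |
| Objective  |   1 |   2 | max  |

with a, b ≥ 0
C5 requires a + 2b ≤ 1, while C1 (-a - 2b ≤ -3) is equivalent to a + 2b ≥ 3. Together they would need 3 ≤ a + 2b ≤ 1, which is impossible since 3 > 1. No point satisfies all constraints.

The feasible region is empty; the LP is infeasible.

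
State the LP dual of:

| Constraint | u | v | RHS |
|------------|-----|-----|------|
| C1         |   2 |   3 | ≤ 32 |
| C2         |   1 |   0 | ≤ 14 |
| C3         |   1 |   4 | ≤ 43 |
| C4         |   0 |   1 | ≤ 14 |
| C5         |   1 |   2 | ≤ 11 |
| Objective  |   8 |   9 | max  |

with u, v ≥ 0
Minimize: z = 32y1 + 14y2 + 43y3 + 14y4 + 11y5

Subject to:
  C1: -2y1 - y2 - y3 - y5 ≤ -8
  C2: -3y1 - 4y3 - y4 - 2y5 ≤ -9
  y1, y2, y3, y4, y5 ≥ 0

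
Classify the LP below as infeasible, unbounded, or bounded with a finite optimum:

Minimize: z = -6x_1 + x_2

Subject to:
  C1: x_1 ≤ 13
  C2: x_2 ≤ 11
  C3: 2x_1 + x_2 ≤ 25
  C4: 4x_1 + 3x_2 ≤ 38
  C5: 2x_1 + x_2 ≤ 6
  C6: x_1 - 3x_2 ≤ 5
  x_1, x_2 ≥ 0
The point (3, 0) satisfies every constraint, so the LP is feasible; the constraints give x_1 ≤ 13 and x_2 ≤ 11, which with x_1, x_2 ≥ 0 keep the feasible region inside a bounded box. A feasible, bounded LP attains a finite optimum at a vertex.

Bounded optimum: z* = -18 at (3, 0).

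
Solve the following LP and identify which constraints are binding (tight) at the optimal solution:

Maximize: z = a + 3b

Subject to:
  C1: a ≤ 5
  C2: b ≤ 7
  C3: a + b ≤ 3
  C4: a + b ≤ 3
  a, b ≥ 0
Optimal: a = 0, b = 3
Slack at optimum:
  C1: slack = 5
  C2: slack = 4
  C3: slack = 0 (binding)
  C4: slack = 0 (binding)
  a ≥ 0: a = 0 (binding)
  b ≥ 0: b = 3
Binding constraints: C3, C4, a ≥ 0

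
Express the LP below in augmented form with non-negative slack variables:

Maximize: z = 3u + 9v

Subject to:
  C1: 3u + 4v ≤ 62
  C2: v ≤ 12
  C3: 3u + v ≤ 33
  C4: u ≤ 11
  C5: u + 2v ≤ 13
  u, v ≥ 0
max z = 3u + 9v

s.t.
  3u + 4v + s1 = 62
  v + s2 = 12
  3u + v + s3 = 33
  u + s4 = 11
  u + 2v + s5 = 13
  u, v, s1, s2, s3, s4, s5 ≥ 0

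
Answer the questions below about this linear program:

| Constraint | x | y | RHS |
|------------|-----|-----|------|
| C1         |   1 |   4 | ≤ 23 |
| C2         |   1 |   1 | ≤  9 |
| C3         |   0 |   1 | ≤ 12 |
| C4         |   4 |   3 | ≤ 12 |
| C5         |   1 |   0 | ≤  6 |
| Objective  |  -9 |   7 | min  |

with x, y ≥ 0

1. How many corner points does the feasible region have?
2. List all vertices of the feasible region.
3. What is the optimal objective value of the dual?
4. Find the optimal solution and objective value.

1. 3
2. (0, 0), (3, 0), (0, 4)
3. -27 (by strong duality, equal to the primal optimum)
4. x = 3, y = 0, z = -27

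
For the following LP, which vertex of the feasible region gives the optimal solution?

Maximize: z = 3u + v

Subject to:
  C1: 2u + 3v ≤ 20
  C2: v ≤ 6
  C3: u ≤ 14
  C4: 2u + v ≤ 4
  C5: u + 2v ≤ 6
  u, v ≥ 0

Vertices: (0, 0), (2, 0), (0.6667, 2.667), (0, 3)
(2, 0) with z = 6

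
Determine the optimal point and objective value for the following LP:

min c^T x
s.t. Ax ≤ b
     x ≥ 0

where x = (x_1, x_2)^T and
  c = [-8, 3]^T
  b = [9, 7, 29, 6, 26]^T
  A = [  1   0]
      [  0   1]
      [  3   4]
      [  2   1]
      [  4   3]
x_1 = 3, x_2 = 0, z = -24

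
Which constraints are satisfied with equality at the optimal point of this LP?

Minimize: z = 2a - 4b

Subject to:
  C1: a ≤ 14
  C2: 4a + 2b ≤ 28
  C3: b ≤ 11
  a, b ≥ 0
Optimal: a = 0, b = 11
Slack at optimum:
  C1: slack = 14
  C2: slack = 6
  C3: slack = 0 (binding)
  a ≥ 0: a = 0 (binding)
  b ≥ 0: b = 11
Binding constraints: C3, a ≥ 0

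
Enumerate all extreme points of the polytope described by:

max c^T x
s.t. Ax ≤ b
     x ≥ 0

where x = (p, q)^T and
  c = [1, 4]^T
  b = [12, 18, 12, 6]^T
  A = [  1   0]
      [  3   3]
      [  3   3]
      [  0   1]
Each vertex is the intersection of two constraint boundaries that also satisfies all remaining constraints:
  p = 0 and q = 0 → (0, 0)
  3p + 3q = 12 and q = 0 → (4, 0)
  3p + 3q = 12 and p = 0 → (0, 4)

Vertices: (0, 0), (4, 0), (0, 4)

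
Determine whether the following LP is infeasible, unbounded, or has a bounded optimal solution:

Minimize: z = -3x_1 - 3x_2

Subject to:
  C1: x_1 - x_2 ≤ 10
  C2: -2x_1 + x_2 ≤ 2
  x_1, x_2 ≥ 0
Feasible point: (0, 0) satisfies every constraint, so the LP is feasible.
Direction d = (1, 1): for each constraint row a, a·d ≤ 0 —
  (1)(1) + (-1)(1) = 0 ≤ 0
  (-2)(1) + (1)(1) = -1 ≤ 0
and d ≥ 0, so (0, 0) + t·d stays feasible for every t ≥ 0. Along this ray z = -3x_1 - 3x_2 changes by -6 per unit t, so z → −∞.

Unbounded — the objective can decrease without bound over the feasible region.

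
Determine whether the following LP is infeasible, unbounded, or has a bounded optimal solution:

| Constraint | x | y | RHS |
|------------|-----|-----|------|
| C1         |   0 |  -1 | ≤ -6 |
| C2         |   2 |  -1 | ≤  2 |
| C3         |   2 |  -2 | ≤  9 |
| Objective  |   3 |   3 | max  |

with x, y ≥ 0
Feasible point: (0, 6) satisfies every constraint, so the LP is feasible.
Direction d = (0, 1): for each constraint row a, a·d ≤ 0 —
  (0)(0) + (-1)(1) = -1 ≤ 0
  (2)(0) + (-1)(1) = -1 ≤ 0
  (2)(0) + (-2)(1) = -2 ≤ 0
and d ≥ 0, so (0, 6) + t·d stays feasible for every t ≥ 0. Along this ray z = 3x + 3y changes by 3 per unit t, so z → +∞.

Unbounded: there is a feasible ray along which z → +∞.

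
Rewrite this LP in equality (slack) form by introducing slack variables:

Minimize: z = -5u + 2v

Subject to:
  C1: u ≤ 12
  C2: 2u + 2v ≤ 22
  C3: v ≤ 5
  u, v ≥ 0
min z = -5u + 2v

s.t.
  u + s1 = 12
  2u + 2v + s2 = 22
  v + s3 = 5
  u, v, s1, s2, s3 ≥ 0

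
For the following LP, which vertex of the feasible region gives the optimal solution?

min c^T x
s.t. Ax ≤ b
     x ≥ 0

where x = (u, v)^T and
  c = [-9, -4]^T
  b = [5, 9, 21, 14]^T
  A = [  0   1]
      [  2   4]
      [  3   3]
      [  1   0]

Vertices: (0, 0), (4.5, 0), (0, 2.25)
(4.5, 0) with z = -40.5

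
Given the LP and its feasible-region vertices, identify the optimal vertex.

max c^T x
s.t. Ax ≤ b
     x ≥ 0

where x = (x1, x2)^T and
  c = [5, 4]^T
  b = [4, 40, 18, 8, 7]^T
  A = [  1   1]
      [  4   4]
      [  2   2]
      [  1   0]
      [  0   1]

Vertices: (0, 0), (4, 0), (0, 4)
Evaluating z = 5x1 + 4x2 at each vertex:
  (0, 0): z = 0
  (4, 0): z = 20
  (0, 4): z = 16

The largest value is z = 20, attained at (4, 0).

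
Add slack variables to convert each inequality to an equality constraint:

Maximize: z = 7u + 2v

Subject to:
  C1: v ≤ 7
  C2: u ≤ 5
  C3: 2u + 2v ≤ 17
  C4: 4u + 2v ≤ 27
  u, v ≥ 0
max z = 7u + 2v

s.t.
  v + s1 = 7
  u + s2 = 5
  2u + 2v + s3 = 17
  4u + 2v + s4 = 27
  u, v, s1, s2, s3, s4 ≥ 0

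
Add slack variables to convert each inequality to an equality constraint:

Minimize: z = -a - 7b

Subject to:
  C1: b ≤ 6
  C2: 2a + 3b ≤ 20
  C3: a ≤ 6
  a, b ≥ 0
min z = -a - 7b

s.t.
  b + s1 = 6
  2a + 3b + s2 = 20
  a + s3 = 6
  a, b, s1, s2, s3 ≥ 0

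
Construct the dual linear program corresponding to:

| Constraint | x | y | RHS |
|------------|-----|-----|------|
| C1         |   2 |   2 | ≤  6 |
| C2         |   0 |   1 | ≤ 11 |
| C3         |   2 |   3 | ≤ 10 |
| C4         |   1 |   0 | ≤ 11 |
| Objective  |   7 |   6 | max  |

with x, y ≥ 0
Minimize: z = 6y1 + 11y2 + 10y3 + 11y4

Subject to:
  C1: -2y1 - 2y3 - y4 ≤ -7
  C2: -2y1 - y2 - 3y3 ≤ -6
  y1, y2, y3, y4 ≥ 0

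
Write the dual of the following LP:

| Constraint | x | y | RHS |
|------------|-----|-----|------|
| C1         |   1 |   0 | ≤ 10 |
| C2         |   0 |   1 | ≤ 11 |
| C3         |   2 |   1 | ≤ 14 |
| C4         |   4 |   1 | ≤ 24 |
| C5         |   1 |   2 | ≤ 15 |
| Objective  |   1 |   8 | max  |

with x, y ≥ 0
Minimize: z = 10y1 + 11y2 + 14y3 + 24y4 + 15y5

Subject to:
  C1: -y1 - 2y3 - 4y4 - y5 ≤ -1
  C2: -y2 - y3 - y4 - 2y5 ≤ -8
  y1, y2, y3, y4, y5 ≥ 0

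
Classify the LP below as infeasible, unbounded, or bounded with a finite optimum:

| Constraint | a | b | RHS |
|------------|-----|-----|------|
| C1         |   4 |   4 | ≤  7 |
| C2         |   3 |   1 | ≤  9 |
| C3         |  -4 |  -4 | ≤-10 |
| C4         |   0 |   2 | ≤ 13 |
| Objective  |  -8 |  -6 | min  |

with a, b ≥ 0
C1 requires 4a + 4b ≤ 7, while C3 (-4a - 4b ≤ -10) is equivalent to 4a + 4b ≥ 10. Together they would need 10 ≤ 4a + 4b ≤ 7, which is impossible since 10 > 7. No point satisfies all constraints.

Infeasible — the constraint set is empty.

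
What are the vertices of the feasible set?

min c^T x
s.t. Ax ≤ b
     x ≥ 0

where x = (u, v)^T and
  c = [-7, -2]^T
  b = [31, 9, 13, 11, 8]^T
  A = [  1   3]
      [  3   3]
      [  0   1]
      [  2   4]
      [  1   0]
Each vertex is the intersection of two constraint boundaries that also satisfies all remaining constraints:
  u = 0 and v = 0 → (0, 0)
  3u + 3v = 9 and v = 0 → (3, 0)
  3u + 3v = 9 and 2u + 4v = 11 → (0.5, 2.5)
  2u + 4v = 11 and u = 0 → (0, 2.75)

Vertices: (0, 0), (3, 0), (0.5, 2.5), (0, 2.75)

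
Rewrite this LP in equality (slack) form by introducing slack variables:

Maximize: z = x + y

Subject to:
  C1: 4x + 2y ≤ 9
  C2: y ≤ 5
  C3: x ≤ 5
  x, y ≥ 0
max z = x + y

s.t.
  4x + 2y + s1 = 9
  y + s2 = 5
  x + s3 = 5
  x, y, s1, s2, s3 ≥ 0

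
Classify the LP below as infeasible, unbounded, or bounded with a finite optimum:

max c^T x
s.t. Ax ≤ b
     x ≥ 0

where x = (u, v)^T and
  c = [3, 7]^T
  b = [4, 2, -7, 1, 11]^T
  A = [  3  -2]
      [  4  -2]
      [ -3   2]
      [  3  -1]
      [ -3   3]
One constraint requires 3u - 2v ≤ 4, while the constraint -3u + 2v ≤ -7 is equivalent to 3u - 2v ≥ 7. Together they would need 7 ≤ 3u - 2v ≤ 4, which is impossible since 7 > 4. No point satisfies all constraints.

Infeasible: no point satisfies all constraints simultaneously.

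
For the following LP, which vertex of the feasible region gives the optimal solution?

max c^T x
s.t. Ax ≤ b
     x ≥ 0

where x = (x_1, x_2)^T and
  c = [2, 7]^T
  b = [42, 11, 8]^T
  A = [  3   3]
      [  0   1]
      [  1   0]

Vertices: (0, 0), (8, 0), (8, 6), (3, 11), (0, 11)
Evaluating z = 2x_1 + 7x_2 at each vertex:
  (0, 0): z = 0
  (8, 0): z = 16
  (8, 6): z = 58
  (3, 11): z = 83
  (0, 11): z = 77

The largest value is z = 83, attained at (3, 11).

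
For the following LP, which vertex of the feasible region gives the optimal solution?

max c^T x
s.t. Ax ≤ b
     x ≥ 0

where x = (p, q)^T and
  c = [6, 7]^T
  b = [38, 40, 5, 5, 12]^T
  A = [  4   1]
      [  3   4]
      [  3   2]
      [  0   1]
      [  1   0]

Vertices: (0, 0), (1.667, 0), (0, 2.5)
(0, 2.5) with z = 17.5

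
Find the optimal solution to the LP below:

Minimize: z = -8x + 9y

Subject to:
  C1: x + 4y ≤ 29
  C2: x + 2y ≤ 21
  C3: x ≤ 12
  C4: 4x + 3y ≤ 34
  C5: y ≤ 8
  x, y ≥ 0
x = 8.5, y = 0, z = -68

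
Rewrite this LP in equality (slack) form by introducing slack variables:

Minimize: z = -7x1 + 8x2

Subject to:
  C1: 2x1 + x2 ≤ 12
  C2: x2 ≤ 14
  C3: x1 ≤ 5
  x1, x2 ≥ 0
min z = -7x1 + 8x2

s.t.
  2x1 + x2 + s1 = 12
  x2 + s2 = 14
  x1 + s3 = 5
  x1, x2, s1, s2, s3 ≥ 0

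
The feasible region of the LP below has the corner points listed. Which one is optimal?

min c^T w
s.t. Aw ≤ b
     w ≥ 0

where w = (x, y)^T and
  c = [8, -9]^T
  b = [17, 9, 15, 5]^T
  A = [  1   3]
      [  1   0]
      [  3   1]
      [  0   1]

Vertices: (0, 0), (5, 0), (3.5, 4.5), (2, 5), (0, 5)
(0, 5) with z = -45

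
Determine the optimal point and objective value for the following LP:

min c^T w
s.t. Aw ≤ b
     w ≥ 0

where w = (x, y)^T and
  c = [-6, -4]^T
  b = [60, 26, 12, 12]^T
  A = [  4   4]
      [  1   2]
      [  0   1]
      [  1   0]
x = 12, y = 3, z = -84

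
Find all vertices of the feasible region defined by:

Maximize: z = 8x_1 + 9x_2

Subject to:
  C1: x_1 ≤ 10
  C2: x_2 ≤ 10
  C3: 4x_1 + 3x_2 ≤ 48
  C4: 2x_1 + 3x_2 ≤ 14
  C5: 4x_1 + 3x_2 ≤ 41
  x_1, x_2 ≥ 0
Each vertex is the intersection of two constraint boundaries that also satisfies all remaining constraints:
  x_1 = 0 and x_2 = 0 → (0, 0)
  2x_1 + 3x_2 = 14 and x_2 = 0 → (7, 0)
  2x_1 + 3x_2 = 14 and x_1 = 0 → (0, 4.667)

Vertices: (0, 0), (7, 0), (0, 4.667)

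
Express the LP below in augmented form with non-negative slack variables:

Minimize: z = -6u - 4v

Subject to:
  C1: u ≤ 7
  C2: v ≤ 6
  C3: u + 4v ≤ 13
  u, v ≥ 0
min z = -6u - 4v

s.t.
  u + s1 = 7
  v + s2 = 6
  u + 4v + s3 = 13
  u, v, s1, s2, s3 ≥ 0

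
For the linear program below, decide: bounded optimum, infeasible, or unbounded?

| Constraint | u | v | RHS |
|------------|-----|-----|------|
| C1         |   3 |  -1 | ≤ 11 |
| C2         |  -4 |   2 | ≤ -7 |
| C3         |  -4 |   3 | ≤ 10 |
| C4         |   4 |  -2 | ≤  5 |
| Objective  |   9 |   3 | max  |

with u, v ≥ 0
C4 requires 4u - 2v ≤ 5, while C2 (-4u + 2v ≤ -7) is equivalent to 4u - 2v ≥ 7. Together they would need 7 ≤ 4u - 2v ≤ 5, which is impossible since 7 > 5. No point satisfies all constraints.

The feasible region is empty; the LP is infeasible.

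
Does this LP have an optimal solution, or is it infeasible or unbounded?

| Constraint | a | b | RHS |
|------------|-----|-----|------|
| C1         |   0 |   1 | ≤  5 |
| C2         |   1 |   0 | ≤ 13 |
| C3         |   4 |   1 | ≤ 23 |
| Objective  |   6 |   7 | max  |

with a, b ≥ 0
The point (4.5, 5) satisfies every constraint, so the LP is feasible; the constraints give a ≤ 13 and b ≤ 5, which with a, b ≥ 0 keep the feasible region inside a bounded box. A feasible, bounded LP attains a finite optimum at a vertex.

Evaluating z = 6a + 7b at each vertex:
  (0, 0): z = 0
  (5.75, 0): z = 34.5
  (4.5, 5): z = 62
  (0, 5): z = 35

The LP has an optimal solution: (4.5, 5) with z = 62.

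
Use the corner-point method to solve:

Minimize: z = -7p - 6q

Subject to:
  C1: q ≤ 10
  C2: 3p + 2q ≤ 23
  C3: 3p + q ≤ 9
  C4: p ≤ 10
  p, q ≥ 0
Each vertex is the intersection of two constraint boundaries that also satisfies all remaining constraints:
  p = 0 and q = 0 → (0, 0)
  3p + q = 9 and q = 0 → (3, 0)
  3p + q = 9 and p = 0 → (0, 9)

Evaluating z = -7p - 6q at each vertex:
  (0, 0): z = 0
  (3, 0): z = -21
  (0, 9): z = -54

The minimum is at (0, 9) with z = -54.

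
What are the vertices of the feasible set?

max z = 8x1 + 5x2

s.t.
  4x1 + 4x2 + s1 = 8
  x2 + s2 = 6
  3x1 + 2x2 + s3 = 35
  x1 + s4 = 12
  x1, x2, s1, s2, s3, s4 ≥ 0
Each vertex is the intersection of two constraint boundaries that also satisfies all remaining constraints:
  x1 = 0 and x2 = 0 → (0, 0)
  4x1 + 4x2 = 8 and x2 = 0 → (2, 0)
  4x1 + 4x2 = 8 and x1 = 0 → (0, 2)

Vertices: (0, 0), (2, 0), (0, 2)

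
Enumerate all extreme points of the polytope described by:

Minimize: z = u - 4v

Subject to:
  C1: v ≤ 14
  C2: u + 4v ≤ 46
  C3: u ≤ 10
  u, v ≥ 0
Each vertex is the intersection of two constraint boundaries that also satisfies all remaining constraints:
  u = 0 and v = 0 → (0, 0)
  u = 10 and v = 0 → (10, 0)
  u + 4v = 46 and u = 10 → (10, 9)
  u + 4v = 46 and u = 0 → (0, 11.5)

Vertices: (0, 0), (10, 0), (10, 9), (0, 11.5)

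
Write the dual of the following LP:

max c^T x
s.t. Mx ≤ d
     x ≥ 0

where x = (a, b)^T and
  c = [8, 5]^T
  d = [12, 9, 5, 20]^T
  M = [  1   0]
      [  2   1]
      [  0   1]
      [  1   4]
Minimize: z = 12y1 + 9y2 + 5y3 + 20y4

Subject to:
  C1: -y1 - 2y2 - y4 ≤ -8
  C2: -y2 - y3 - 4y4 ≤ -5
  y1, y2, y3, y4 ≥ 0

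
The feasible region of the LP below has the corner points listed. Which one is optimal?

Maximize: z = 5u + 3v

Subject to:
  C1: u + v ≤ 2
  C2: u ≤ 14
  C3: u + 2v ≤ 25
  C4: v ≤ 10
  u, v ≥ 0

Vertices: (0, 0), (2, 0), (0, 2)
Evaluating z = 5u + 3v at each vertex:
  (0, 0): z = 0
  (2, 0): z = 10
  (0, 2): z = 6

The largest value is z = 10, attained at (2, 0).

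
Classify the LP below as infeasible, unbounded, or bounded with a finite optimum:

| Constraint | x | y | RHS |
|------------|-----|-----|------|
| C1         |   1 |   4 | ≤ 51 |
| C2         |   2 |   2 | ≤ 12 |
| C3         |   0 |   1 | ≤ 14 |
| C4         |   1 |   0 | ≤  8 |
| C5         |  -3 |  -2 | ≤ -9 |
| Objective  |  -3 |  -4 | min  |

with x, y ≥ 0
The point (0, 6) satisfies every constraint, so the LP is feasible; the constraints give x ≤ 8 and y ≤ 14, which with x, y ≥ 0 keep the feasible region inside a bounded box. A feasible, bounded LP attains a finite optimum at a vertex.

Evaluating z = -3x - 4y at each vertex:
  (3, 0): z = -9
  (6, 0): z = -18
  (0, 6): z = -24
  (0, 4.5): z = -18

Bounded optimum: z* = -24 at (0, 6).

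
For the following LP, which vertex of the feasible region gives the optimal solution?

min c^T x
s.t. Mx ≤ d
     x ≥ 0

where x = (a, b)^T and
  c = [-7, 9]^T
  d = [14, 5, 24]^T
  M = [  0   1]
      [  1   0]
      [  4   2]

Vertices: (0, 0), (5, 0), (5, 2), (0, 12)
Evaluating z = -7a + 9b at each vertex:
  (0, 0): z = 0
  (5, 0): z = -35
  (5, 2): z = -17
  (0, 12): z = 108

The smallest value is z = -35, attained at (5, 0).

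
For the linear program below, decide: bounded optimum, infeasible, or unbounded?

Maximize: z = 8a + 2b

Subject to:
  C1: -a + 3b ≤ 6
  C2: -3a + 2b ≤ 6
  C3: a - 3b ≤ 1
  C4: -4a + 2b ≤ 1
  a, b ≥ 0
Feasible point: (0, 0) satisfies every constraint, so the LP is feasible.
Direction d = (3, 1): for each constraint row a, a·d ≤ 0 —
  (-1)(3) + (3)(1) = 0 ≤ 0
  (-3)(3) + (2)(1) = -7 ≤ 0
  (1)(3) + (-3)(1) = 0 ≤ 0
  (-4)(3) + (2)(1) = -10 ≤ 0
and d ≥ 0, so (0, 0) + t·d stays feasible for every t ≥ 0. Along this ray z = 8a + 2b changes by 26 per unit t, so z → +∞.

Unbounded — the objective can increase without bound over the feasible region.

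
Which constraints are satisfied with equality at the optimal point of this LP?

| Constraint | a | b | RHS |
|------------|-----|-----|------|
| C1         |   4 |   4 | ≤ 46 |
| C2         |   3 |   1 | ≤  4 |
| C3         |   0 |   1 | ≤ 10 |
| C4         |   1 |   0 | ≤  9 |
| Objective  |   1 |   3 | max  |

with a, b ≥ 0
Optimal: a = 0, b = 4
Slack at optimum:
  C1: slack = 30
  C2: slack = 0 (binding)
  C3: slack = 6
  C4: slack = 9
  a ≥ 0: a = 0 (binding)
  b ≥ 0: b = 4
Binding constraints: C2, a ≥ 0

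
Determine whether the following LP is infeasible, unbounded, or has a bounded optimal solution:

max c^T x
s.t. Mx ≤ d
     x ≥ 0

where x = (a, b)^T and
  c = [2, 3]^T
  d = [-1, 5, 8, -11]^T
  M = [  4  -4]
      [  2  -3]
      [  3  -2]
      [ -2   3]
One constraint requires 2a - 3b ≤ 5, while the constraint -2a + 3b ≤ -11 is equivalent to 2a - 3b ≥ 11. Together they would need 11 ≤ 2a - 3b ≤ 5, which is impossible since 11 > 5. No point satisfies all constraints.

Infeasible — the constraint set is empty.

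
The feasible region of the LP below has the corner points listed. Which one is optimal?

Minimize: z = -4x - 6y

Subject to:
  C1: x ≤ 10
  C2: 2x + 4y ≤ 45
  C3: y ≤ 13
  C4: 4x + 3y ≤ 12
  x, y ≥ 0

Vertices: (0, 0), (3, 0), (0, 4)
Evaluating z = -4x - 6y at each vertex:
  (0, 0): z = 0
  (3, 0): z = -12
  (0, 4): z = -24

The smallest value is z = -24, attained at (0, 4).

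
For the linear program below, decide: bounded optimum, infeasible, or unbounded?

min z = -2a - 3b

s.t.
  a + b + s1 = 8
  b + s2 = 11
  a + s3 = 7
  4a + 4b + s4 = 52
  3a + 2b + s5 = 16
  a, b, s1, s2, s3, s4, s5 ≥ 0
The point (0, 8) satisfies every constraint, so the LP is feasible; the constraints give a ≤ 7 and b ≤ 11, which with a, b ≥ 0 keep the feasible region inside a bounded box. A feasible, bounded LP attains a finite optimum at a vertex.

Evaluating z = -2a - 3b at each vertex:
  (0, 0): z = 0
  (5.333, 0): z = -10.67
  (0, 8): z = -24

Bounded optimum: z* = -24 at (0, 8).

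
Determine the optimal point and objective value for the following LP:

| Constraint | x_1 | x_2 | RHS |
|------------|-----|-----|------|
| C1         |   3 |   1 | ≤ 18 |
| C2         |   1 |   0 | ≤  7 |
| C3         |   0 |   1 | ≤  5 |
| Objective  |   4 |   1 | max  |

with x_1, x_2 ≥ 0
x_1 = 6, x_2 = 0, z = 24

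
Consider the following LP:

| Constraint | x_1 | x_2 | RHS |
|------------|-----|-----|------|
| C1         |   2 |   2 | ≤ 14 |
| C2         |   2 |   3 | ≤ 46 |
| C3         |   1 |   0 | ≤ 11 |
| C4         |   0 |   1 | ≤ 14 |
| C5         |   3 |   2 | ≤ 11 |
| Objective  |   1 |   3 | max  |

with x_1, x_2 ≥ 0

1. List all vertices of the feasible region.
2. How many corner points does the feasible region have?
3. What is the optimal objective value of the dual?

1. (0, 0), (3.667, 0), (0, 5.5)
2. 3
3. 16.5 (by strong duality, equal to the primal optimum)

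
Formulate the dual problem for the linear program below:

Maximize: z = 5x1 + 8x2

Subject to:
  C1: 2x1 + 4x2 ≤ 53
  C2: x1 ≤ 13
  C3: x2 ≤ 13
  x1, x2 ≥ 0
Minimize: z = 53y1 + 13y2 + 13y3

Subject to:
  C1: -2y1 - y2 ≤ -5
  C2: -4y1 - y3 ≤ -8
  y1, y2, y3 ≥ 0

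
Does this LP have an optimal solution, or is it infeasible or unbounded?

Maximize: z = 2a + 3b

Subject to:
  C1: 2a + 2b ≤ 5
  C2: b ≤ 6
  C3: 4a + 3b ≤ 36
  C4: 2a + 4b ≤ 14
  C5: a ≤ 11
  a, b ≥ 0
The point (0, 2.5) satisfies every constraint, so the LP is feasible; the constraints give a ≤ 11 and b ≤ 6, which with a, b ≥ 0 keep the feasible region inside a bounded box. A feasible, bounded LP attains a finite optimum at a vertex.

Feasible with finite optimum z* = 7.5 at (0, 2.5).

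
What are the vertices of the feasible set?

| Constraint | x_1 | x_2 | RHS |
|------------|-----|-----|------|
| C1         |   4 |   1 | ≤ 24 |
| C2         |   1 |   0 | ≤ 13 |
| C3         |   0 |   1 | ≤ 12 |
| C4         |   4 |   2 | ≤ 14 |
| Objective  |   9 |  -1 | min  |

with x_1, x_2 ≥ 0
Each vertex is the intersection of two constraint boundaries that also satisfies all remaining constraints:
  x_1 = 0 and x_2 = 0 → (0, 0)
  4x_1 + 2x_2 = 14 and x_2 = 0 → (3.5, 0)
  4x_1 + 2x_2 = 14 and x_1 = 0 → (0, 7)

Vertices: (0, 0), (3.5, 0), (0, 7)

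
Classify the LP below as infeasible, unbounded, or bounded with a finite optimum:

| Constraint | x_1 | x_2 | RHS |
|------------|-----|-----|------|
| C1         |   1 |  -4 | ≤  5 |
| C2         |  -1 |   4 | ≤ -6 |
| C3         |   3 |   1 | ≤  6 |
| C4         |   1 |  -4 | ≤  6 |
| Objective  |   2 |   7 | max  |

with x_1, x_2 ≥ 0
C1 requires x_1 - 4x_2 ≤ 5, while C2 (-x_1 + 4x_2 ≤ -6) is equivalent to x_1 - 4x_2 ≥ 6. Together they would need 6 ≤ x_1 - 4x_2 ≤ 5, which is impossible since 6 > 5. No point satisfies all constraints.

The feasible region is empty; the LP is infeasible.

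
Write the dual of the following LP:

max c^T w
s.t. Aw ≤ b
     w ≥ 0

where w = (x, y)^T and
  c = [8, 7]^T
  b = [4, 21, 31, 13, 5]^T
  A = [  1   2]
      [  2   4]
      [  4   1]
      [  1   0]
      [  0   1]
Minimize: z = 4y1 + 21y2 + 31y3 + 13y4 + 5y5

Subject to:
  C1: -y1 - 2y2 - 4y3 - y4 ≤ -8
  C2: -2y1 - 4y2 - y3 - y5 ≤ -7
  y1, y2, y3, y4, y5 ≥ 0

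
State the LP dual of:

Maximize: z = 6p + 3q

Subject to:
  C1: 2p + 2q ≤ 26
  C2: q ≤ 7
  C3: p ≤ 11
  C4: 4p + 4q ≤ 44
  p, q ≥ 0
Minimize: z = 26y1 + 7y2 + 11y3 + 44y4

Subject to:
  C1: -2y1 - y3 - 4y4 ≤ -6
  C2: -2y1 - y2 - 4y4 ≤ -3
  y1, y2, y3, y4 ≥ 0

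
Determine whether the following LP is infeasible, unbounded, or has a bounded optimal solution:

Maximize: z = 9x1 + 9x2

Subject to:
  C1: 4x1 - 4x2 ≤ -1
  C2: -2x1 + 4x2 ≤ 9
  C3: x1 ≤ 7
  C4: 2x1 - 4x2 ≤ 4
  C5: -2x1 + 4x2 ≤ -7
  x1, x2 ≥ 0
C4 requires 2x1 - 4x2 ≤ 4, while C5 (-2x1 + 4x2 ≤ -7) is equivalent to 2x1 - 4x2 ≥ 7. Together they would need 7 ≤ 2x1 - 4x2 ≤ 4, which is impossible since 7 > 4. No point satisfies all constraints.

Infeasible — the constraint set is empty.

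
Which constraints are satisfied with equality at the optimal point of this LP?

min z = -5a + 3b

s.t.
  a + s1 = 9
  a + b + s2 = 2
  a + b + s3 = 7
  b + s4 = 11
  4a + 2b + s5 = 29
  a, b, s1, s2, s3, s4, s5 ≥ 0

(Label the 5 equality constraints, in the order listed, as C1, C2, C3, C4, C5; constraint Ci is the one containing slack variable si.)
Optimal: a = 2, b = 0
Slack at optimum:
  C1: slack = 7
  C2: slack = 0 (binding)
  C3: slack = 5
  C4: slack = 11
  C5: slack = 21
  a ≥ 0: a = 2
  b ≥ 0: b = 0 (binding)
Binding constraints: C2, b ≥ 0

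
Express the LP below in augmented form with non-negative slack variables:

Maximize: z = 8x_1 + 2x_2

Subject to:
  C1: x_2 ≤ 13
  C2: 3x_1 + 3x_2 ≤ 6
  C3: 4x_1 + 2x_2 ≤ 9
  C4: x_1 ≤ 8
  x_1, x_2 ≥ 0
max z = 8x_1 + 2x_2

s.t.
  x_2 + s1 = 13
  3x_1 + 3x_2 + s2 = 6
  4x_1 + 2x_2 + s3 = 9
  x_1 + s4 = 8
  x_1, x_2, s1, s2, s3, s4 ≥ 0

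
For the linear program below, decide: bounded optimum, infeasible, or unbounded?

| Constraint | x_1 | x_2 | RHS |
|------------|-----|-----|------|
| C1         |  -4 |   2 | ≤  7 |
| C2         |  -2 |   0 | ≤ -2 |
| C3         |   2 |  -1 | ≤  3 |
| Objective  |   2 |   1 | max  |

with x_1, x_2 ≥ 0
Feasible point: (1, 0) satisfies every constraint, so the LP is feasible.
Direction d = (1, 2): for each constraint row a, a·d ≤ 0 —
  (-4)(1) + (2)(2) = 0 ≤ 0
  (-2)(1) + (0)(2) = -2 ≤ 0
  (2)(1) + (-1)(2) = 0 ≤ 0
and d ≥ 0, so (1, 0) + t·d stays feasible for every t ≥ 0. Along this ray z = 2x_1 + x_2 changes by 4 per unit t, so z → +∞.

Unbounded — the objective can increase without bound over the feasible region.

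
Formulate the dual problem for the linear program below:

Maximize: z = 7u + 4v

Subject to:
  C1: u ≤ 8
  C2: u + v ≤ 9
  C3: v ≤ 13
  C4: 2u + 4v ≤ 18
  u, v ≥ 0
Minimize: z = 8y1 + 9y2 + 13y3 + 18y4

Subject to:
  C1: -y1 - y2 - 2y4 ≤ -7
  C2: -y2 - y3 - 4y4 ≤ -4
  y1, y2, y3, y4 ≥ 0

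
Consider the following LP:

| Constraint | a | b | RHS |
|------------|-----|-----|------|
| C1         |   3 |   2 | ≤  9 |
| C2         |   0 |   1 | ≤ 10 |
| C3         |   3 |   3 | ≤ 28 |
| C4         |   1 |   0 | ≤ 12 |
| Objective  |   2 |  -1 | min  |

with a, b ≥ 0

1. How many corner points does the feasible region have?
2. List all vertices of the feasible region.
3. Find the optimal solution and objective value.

1. 3
2. (0, 0), (3, 0), (0, 4.5)
3. a = 0, b = 4.5, z = -4.5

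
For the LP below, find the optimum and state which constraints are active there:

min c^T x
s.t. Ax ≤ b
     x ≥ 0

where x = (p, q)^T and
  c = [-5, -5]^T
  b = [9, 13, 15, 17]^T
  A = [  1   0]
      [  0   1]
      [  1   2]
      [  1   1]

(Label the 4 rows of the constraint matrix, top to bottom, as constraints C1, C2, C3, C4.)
Optimal: p = 9, q = 3
Slack at optimum:
  C1: slack = 0 (binding)
  C2: slack = 10
  C3: slack = 0 (binding)
  C4: slack = 5
  p ≥ 0: p = 9
  q ≥ 0: q = 3
Binding constraints: C1, C3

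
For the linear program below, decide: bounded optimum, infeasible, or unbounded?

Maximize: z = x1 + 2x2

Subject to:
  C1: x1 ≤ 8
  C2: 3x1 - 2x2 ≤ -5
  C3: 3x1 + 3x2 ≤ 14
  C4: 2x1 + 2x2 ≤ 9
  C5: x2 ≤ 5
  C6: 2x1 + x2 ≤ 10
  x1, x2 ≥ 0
The point (0, 4.5) satisfies every constraint, so the LP is feasible; the constraints give x1 ≤ 8 and x2 ≤ 5, which with x1, x2 ≥ 0 keep the feasible region inside a bounded box. A feasible, bounded LP attains a finite optimum at a vertex.

Evaluating z = x1 + 2x2 at each vertex:
  (0, 2.5): z = 5
  (0.8, 3.7): z = 8.2
  (0, 4.5): z = 9

Feasible with finite optimum z* = 9 at (0, 4.5).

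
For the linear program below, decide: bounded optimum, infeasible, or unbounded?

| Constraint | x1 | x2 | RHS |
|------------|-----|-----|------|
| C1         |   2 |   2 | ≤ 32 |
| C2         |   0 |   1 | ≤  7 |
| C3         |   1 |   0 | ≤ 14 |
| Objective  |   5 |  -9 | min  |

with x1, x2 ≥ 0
The point (0, 7) satisfies every constraint, so the LP is feasible; the constraints give x1 ≤ 14 and x2 ≤ 7, which with x1, x2 ≥ 0 keep the feasible region inside a bounded box. A feasible, bounded LP attains a finite optimum at a vertex.

Evaluating z = 5x1 - 9x2 at each vertex:
  (0, 0): z = 0
  (14, 0): z = 70
  (14, 2): z = 52
  (9, 7): z = -18
  (0, 7): z = -63

The LP has an optimal solution: (0, 7) with z = -63.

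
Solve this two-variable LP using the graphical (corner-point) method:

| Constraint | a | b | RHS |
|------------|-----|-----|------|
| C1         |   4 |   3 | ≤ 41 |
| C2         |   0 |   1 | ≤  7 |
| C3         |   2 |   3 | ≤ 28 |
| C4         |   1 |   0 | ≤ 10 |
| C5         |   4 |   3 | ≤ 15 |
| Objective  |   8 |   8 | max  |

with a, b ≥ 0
Each vertex is the intersection of two constraint boundaries that also satisfies all remaining constraints:
  a = 0 and b = 0 → (0, 0)
  4a + 3b = 15 and b = 0 → (3.75, 0)
  4a + 3b = 15 and a = 0 → (0, 5)

Evaluating z = 8a + 8b at each vertex:
  (0, 0): z = 0
  (3.75, 0): z = 30
  (0, 5): z = 40

The maximum is at (0, 5) with z = 40.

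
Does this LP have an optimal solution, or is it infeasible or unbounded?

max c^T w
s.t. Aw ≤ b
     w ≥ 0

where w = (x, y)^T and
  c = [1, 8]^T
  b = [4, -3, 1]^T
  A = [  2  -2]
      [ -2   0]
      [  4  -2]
Feasible point: (2, 4) satisfies every constraint, so the LP is feasible.
Direction d = (0, 1): for each constraint row a, a·d ≤ 0 —
  (2)(0) + (-2)(1) = -2 ≤ 0
  (-2)(0) + (0)(1) = 0 ≤ 0
  (4)(0) + (-2)(1) = -2 ≤ 0
and d ≥ 0, so (2, 4) + t·d stays feasible for every t ≥ 0. Along this ray z = x + 8y changes by 8 per unit t, so z → +∞.

Unbounded — the objective can increase without bound over the feasible region.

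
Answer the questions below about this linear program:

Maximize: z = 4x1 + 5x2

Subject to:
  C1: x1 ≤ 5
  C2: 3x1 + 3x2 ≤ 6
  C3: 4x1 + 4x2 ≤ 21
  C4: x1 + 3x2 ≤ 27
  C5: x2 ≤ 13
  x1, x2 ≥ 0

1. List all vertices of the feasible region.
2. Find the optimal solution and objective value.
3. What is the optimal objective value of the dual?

1. (0, 0), (2, 0), (0, 2)
2. x1 = 0, x2 = 2, z = 10
3. 10 (by strong duality, equal to the primal optimum)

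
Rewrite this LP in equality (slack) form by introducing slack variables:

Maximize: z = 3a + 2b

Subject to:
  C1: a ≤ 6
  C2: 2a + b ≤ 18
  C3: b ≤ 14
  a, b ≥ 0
max z = 3a + 2b

s.t.
  a + s1 = 6
  2a + b + s2 = 18
  b + s3 = 14
  a, b, s1, s2, s3 ≥ 0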